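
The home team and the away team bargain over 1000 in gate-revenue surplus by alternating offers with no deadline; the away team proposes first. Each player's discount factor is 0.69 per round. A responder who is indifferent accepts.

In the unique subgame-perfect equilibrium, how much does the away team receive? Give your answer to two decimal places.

591.72

When the away team proposes, the home team accepts any offer worth at least 0.69 times what the home team would get by proposing next round; and vice versa.
This gives x = 1000 − 0.69y and y = 1000 − 0.69x, where x and y are each side's share when it proposes.
Hence (1 − 0.69·0.69)x = 1000(1 − 0.69), i.e. 0.5239·x = 310.
x ≈ 591.7160; the home team's share is 1000 − x ≈ 408.2840.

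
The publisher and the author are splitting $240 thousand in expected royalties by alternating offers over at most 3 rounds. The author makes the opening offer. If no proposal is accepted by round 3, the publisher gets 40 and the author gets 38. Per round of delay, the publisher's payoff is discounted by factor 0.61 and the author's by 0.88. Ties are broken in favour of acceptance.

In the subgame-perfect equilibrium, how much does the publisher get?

39.04

Round 3 (the author proposes): the publisher gets 40 if talks fail, so the author offers 40 and keeps 200.
Round 2 (the publisher proposes): the author can get 200 next round, worth 0.88 × 200 = 176 now, so the publisher offers 176, keeping 64.
Round 1 (the author proposes): the publisher can get 64 next round, worth 0.61 × 64 = 39.04 now; the author offers that and keeps 200.96.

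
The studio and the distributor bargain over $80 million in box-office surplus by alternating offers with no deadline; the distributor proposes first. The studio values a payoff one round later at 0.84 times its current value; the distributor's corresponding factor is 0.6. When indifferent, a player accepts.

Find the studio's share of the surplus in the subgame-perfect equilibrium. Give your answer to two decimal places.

54.19

When the distributor proposes, the studio accepts any offer worth at least 0.84 times what the studio would get by proposing next round; and vice versa.
This gives x = 80 − 0.84y and y = 80 − 0.6x, where x and y are each side's share when it proposes.
Hence (1 − 0.84·0.6)x = 80(1 − 0.84), i.e. 0.496·x = 12.8.
x ≈ 25.8065; the studio's share is 80 − x ≈ 54.1935.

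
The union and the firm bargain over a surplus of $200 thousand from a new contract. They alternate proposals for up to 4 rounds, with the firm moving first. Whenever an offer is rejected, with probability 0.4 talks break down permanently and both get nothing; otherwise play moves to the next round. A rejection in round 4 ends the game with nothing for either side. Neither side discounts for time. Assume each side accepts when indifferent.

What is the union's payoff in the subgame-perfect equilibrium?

Round 4 (the union proposes): the firm will accept anything ≥ 0, so the union offers 0 and keeps 200.
Round 3 (the firm proposes): rejecting gives the union an expected 0.6 × 200 = 120, so the firm offers 120, keeping 80.
Round 2 (the union proposes): rejecting gives the firm an expected 0.6 × 80 = 48, so the union offers 48, keeping 152.
Round 1 (the firm proposes): rejecting gives the union an expected 0.6 × 152 = 91.2. The firm offers 91.2 and keeps 200 − 91.2 = 108.8.

91.2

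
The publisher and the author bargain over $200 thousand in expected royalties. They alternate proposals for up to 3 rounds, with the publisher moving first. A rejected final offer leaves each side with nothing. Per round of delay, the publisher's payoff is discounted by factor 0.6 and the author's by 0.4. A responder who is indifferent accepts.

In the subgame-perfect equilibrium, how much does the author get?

32

Round 3 (the publisher proposes): rejection yields 0 for the author; the publisher offers 0 and keeps 200.
Round 2 (the author proposes): the publisher can get 200 next round, worth 0.6 × 200 = 120 now; the author offers that and keeps 80.
Round 1 (the publisher proposes): the author can get 80 next round, worth 0.4 × 80 = 32 now, so the publisher offers 32, keeping 168.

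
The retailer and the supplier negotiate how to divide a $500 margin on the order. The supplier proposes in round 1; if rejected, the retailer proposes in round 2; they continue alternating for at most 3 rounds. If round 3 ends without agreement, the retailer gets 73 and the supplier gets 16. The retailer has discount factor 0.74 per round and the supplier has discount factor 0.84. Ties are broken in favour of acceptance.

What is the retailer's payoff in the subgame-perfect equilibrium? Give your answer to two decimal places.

Round 3 (the supplier proposes): the retailer gets 73 if talks fail, so the supplier offers 73 and keeps 427.
Round 2 (the retailer proposes): the supplier can get 427 next round, worth 0.84 × 427 = 358.68 now, so the retailer offers 358.68, keeping 141.32.
Round 1 (the supplier proposes): the retailer can get 141.32 next round, worth 0.74 × 141.32 = 104.5768 now, so the supplier offers 104.5768, keeping 395.4232.

104.58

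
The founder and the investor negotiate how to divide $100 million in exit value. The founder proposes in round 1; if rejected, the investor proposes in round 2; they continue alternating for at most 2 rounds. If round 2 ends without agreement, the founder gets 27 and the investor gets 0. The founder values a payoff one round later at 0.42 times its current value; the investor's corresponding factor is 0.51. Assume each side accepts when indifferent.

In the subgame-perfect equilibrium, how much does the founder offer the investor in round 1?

37.23

Solve by backward induction from round 2.
Round 2 (the investor proposes): the founder gets 27 if talks fail, so the investor offers 27 and keeps 73.
Round 1 (the founder proposes): the investor can get 73 next round, worth 0.51 × 73 = 37.23 now. The founder offers 37.23 and keeps 100 − 37.23 = 62.77.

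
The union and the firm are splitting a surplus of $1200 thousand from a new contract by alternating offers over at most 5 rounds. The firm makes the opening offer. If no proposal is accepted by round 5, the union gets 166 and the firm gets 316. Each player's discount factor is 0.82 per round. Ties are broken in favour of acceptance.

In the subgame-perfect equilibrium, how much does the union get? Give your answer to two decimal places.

Round 5 (the firm proposes): the union gets 166 if talks fail, so the firm offers 166 and keeps 1034.
Round 4 (the union proposes): the firm can get 1034 next round, worth 0.82 × 1034 = 847.88 now. The union offers 847.88 and keeps 1200 − 847.88 = 352.12.
Round 3 (the firm proposes): the union can get 352.12 next round, worth 0.82 × 352.12 = 288.7384 now, so the firm offers 288.7384, keeping 911.2616.
Round 2 (the union proposes): the firm can get 911.2616 next round, worth 0.82 × 911.2616 = 747.234512 now, so the union offers 747.234512, keeping 452.765488.
Round 1 (the firm proposes): the union can get 452.765488 next round, worth 0.82 × 452.765488 = 371.26770016 now. The firm offers 371.26770016 and keeps 1200 − 371.26770016 = 828.73229984.

371.27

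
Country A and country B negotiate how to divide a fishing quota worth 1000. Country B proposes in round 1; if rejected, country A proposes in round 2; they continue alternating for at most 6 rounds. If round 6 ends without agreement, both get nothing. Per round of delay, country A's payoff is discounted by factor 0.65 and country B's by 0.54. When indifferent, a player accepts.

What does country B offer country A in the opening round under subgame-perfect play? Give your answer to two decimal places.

Round 6 (country A proposes): country B will accept anything ≥ 0, so country A offers 0 and keeps 1000.
Round 5 (country B proposes): country A can get 1000 next round, worth 0.65 × 1000 = 650 now, so country B offers 650, keeping 350.
Round 4 (country A proposes): country B can get 350 next round, worth 0.54 × 350 = 189 now. Country A offers 189 and keeps 1000 − 189 = 811.
Round 3 (country B proposes): country A can get 811 next round, worth 0.65 × 811 = 527.15 now, so country B offers 527.15, keeping 472.85.
Round 2 (country A proposes): country B can get 472.85 next round, worth 0.54 × 472.85 = 255.339 now. Country A offers 255.339 and keeps 1000 − 255.339 = 744.661.
Round 1 (country B proposes): country A can get 744.661 next round, worth 0.65 × 744.661 = 484.02965 now, so country B offers 484.02965, keeping 515.97035.

484.03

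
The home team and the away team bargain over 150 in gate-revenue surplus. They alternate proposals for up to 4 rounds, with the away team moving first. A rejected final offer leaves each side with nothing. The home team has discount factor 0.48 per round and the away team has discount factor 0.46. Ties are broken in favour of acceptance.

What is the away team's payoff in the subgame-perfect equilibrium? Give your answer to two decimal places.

95.22

Round 4 (the home team proposes): the away team will accept anything ≥ 0, so the home team offers 0 and keeps 150.
Round 3 (the away team proposes): the home team can get 150 next round, worth 0.48 × 150 = 72 now, so the away team offers 72, keeping 78.
Round 2 (the home team proposes): the away team can get 78 next round, worth 0.46 × 78 = 35.88 now. The home team offers 35.88 and keeps 150 − 35.88 = 114.12.
Round 1 (the away team proposes): the home team can get 114.12 next round, worth 0.48 × 114.12 = 54.7776 now. The away team offers 54.7776 and keeps 150 − 54.7776 = 95.2224.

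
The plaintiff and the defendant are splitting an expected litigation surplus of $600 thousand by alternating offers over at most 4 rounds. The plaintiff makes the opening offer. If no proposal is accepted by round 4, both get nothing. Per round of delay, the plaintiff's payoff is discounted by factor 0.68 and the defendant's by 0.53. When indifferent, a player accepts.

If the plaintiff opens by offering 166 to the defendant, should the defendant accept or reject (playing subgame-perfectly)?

Round 4 (the defendant proposes): rejection yields 0 for the plaintiff; the defendant offers 0 and keeps 600.
Round 3 (the plaintiff proposes): the defendant can get 600 next round, worth 0.53 × 600 = 318 now. The plaintiff offers 318 and keeps 600 − 318 = 282.
Round 2 (the defendant proposes): the plaintiff can get 282 next round, worth 0.68 × 282 = 191.76 now, so the defendant offers 191.76, keeping 408.24.
So by rejecting in round 1, the defendant gets 408.24 next round, worth 0.53 × 408.24 = 216.3672 now.
Offer 166 < 216.3672, so the defendant rejects.

Reject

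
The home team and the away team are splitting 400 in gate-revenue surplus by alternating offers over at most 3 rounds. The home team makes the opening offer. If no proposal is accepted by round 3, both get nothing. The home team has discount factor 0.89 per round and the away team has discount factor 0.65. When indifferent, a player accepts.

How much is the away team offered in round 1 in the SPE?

28.6

Round 3 (the home team proposes): rejection yields 0 for the away team; the home team offers 0 and keeps 400.
Round 2 (the away team proposes): the home team can get 400 next round, worth 0.89 × 400 = 356 now; the away team offers that and keeps 44.
Round 1 (the home team proposes): the away team can get 44 next round, worth 0.65 × 44 = 28.6 now, so the home team offers 28.6, keeping 371.4.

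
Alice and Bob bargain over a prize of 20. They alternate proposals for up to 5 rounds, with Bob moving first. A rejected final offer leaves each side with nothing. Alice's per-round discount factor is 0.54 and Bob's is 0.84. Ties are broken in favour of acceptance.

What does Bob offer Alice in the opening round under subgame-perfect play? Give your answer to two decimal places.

2.51

Work backward from the last round.
Round 5 (Bob proposes): Alice will accept anything ≥ 0, so Bob offers 0 and keeps 20.
Round 4 (Alice proposes): Bob can get 20 next round, worth 0.84 × 20 = 16.8 now. Alice offers 16.8 and keeps 20 − 16.8 = 3.2.
Round 3 (Bob proposes): Alice can get 3.2 next round, worth 0.54 × 3.2 = 1.728 now; Bob offers that and keeps 18.272.
Round 2 (Alice proposes): Bob can get 18.272 next round, worth 0.84 × 18.272 = 15.34848 now; Alice offers that and keeps 4.65152.
Round 1 (Bob proposes): Alice can get 4.65152 next round, worth 0.54 × 4.65152 = 2.5118208 now, so Bob offers 2.5118208, keeping 17.4881792.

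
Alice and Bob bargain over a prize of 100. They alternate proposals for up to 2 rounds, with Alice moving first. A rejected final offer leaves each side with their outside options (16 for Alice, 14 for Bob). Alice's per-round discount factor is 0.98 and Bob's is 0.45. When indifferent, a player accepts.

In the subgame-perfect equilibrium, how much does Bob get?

37.8

Round 2 (Bob proposes): Alice gets 16 if talks fail, so Bob offers 16 and keeps 84.
Round 1 (Alice proposes): Bob can get 84 next round, worth 0.45 × 84 = 37.8 now, so Alice offers 37.8, keeping 62.2.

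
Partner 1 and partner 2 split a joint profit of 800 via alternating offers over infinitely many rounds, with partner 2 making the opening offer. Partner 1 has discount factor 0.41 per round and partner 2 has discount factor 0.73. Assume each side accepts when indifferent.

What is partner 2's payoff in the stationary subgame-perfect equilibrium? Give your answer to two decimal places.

Let x be partner 2's share when partner 2 proposes and y be partner 1's share when partner 1 proposes.
Partner 1 accepts iff offered ≥ 0.41·y, so x = 800 − 0.41y. Symmetrically y = 800 − 0.73x.
Substituting: x = 800 − 0.41(800 − 0.73x), giving x(1 − 0.73·0.41) = 800(1 − 0.41).
So x = 800 × 0.59 / 0.7007 ≈ 673.6121, and partner 1 receives 800 − x ≈ 126.3879.

673.61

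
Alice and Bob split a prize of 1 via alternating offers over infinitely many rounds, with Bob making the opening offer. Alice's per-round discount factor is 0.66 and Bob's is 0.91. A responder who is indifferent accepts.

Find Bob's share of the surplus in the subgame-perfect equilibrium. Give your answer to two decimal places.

0.85

When Bob proposes, Alice accepts any offer worth at least 0.66 times what Alice would get by proposing next round; and vice versa.
This gives x = 1 − 0.66y and y = 1 − 0.91x, where x and y are each side's share when it proposes.
Hence (1 − 0.66·0.91)x = 1(1 − 0.66), i.e. 0.3994·x = 0.34.
x ≈ 0.8513; Alice's share is 1 − x ≈ 0.1487.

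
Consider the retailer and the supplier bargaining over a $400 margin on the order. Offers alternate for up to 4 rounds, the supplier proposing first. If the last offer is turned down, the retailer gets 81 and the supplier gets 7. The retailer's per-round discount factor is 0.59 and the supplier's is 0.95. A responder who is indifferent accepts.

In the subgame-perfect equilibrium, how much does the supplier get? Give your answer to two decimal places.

258.24

Round 4 (the retailer proposes): the supplier gets 7 if talks fail, so the retailer offers 7 and keeps 393.
Round 3 (the supplier proposes): the retailer can get 393 next round, worth 0.59 × 393 = 231.87 now. The supplier offers 231.87 and keeps 400 − 231.87 = 168.13.
Round 2 (the retailer proposes): the supplier can get 168.13 next round, worth 0.95 × 168.13 = 159.7235 now, so the retailer offers 159.7235, keeping 240.2765.
Round 1 (the supplier proposes): the retailer can get 240.2765 next round, worth 0.59 × 240.2765 = 141.763135 now, so the supplier offers 141.763135, keeping 258.236865.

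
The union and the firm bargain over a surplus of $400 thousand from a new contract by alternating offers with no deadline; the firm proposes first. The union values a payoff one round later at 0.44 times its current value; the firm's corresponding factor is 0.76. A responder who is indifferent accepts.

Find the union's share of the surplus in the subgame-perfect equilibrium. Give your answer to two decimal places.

63.46

Let x be the firm's share when the firm proposes and y be the union's share when the union proposes.
The union accepts iff offered ≥ 0.44·y, so x = 400 − 0.44y. Symmetrically y = 400 − 0.76x.
Substituting: x = 400 − 0.44(400 − 0.76x), giving x(1 − 0.76·0.44) = 400(1 − 0.44).
So x = 400 × 0.56 / 0.6656 ≈ 336.5385, and the union receives 400 − x ≈ 63.4615.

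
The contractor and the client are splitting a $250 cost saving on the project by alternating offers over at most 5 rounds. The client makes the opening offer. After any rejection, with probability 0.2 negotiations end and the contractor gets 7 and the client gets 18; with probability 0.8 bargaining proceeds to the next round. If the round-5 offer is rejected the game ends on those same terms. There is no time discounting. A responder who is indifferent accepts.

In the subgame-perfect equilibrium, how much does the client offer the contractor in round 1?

66.04

Round 5 (the client proposes): the contractor gets 7 if talks fail, so the client offers 7 and keeps 243.
Round 4 (the contractor proposes): rejecting gives the client an expected 0.8 × 243 + 0.2 × 18 = 198, so the contractor offers 198, keeping 52.
Round 3 (the client proposes): rejecting gives the contractor an expected 0.8 × 52 + 0.2 × 7 = 43, so the client offers 43, keeping 207.
Round 2 (the contractor proposes): rejecting gives the client an expected 0.8 × 207 + 0.2 × 18 = 169.2, so the contractor offers 169.2, keeping 80.8.
Round 1 (the client proposes): rejecting gives the contractor an expected 0.8 × 80.8 + 0.2 × 7 = 66.04, so the client offers 66.04, keeping 183.96.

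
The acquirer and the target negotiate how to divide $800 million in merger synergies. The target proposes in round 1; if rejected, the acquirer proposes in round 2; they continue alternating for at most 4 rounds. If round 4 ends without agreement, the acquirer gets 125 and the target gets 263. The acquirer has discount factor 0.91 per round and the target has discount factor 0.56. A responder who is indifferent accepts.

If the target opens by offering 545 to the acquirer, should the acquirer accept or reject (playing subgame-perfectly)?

Round 4 (the acquirer proposes): the target gets 263 if talks fail, so the acquirer offers 263 and keeps 537.
Round 3 (the target proposes): the acquirer can get 537 next round, worth 0.91 × 537 = 488.67 now; the target offers that and keeps 311.33.
Round 2 (the acquirer proposes): the target can get 311.33 next round, worth 0.56 × 311.33 = 174.3448 now, so the acquirer offers 174.3448, keeping 625.6552.
So by rejecting in round 1, the acquirer gets 625.6552 next round, worth 0.91 × 625.6552 = 569.346232 now.
Offer 545 < 569.346232, so the acquirer rejects.

Reject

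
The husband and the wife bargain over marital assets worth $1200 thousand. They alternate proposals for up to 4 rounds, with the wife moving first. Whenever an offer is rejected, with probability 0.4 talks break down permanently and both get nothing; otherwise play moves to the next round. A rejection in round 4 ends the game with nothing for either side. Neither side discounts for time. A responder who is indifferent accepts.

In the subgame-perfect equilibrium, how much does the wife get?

Round 4 (the husband proposes): the wife will accept anything ≥ 0, so the husband offers 0 and keeps 1200.
Round 3 (the wife proposes): rejecting gives the husband an expected 0.6 × 1200 = 720; the wife offers that and keeps 480.
Round 2 (the husband proposes): rejecting gives the wife an expected 0.6 × 480 = 288; the husband offers that and keeps 912.
Round 1 (the wife proposes): rejecting gives the husband an expected 0.6 × 912 = 547.2; the wife offers that and keeps 652.8.

652.8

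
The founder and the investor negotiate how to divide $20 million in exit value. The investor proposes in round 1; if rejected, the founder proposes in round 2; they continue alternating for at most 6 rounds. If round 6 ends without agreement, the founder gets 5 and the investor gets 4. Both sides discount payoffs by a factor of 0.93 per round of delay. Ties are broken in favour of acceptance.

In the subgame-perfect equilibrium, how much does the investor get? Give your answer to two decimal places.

Round 6 (the founder proposes): the investor gets 4 if talks fail, so the founder offers 4 and keeps 16.
Round 5 (the investor proposes): the founder can get 16 next round, worth 0.93 × 16 = 14.88 now. The investor offers 14.88 and keeps 20 − 14.88 = 5.12.
Round 4 (the founder proposes): the investor can get 5.12 next round, worth 0.93 × 5.12 = 4.7616 now. The founder offers 4.7616 and keeps 20 − 4.7616 = 15.2384.
Round 3 (the investor proposes): the founder can get 15.2384 next round, worth 0.93 × 15.2384 = 14.171712 now, so the investor offers 14.171712, keeping 5.828288.
Round 2 (the founder proposes): the investor can get 5.828288 next round, worth 0.93 × 5.828288 = 5.42030784 now. The founder offers 5.42030784 and keeps 20 − 5.42030784 = 14.57969216.
Round 1 (the investor proposes): the founder can get 14.57969216 next round, worth 0.93 × 14.57969216 = 13.5591137088 now, so the investor offers 13.5591137088, keeping 6.4408862912.

6.44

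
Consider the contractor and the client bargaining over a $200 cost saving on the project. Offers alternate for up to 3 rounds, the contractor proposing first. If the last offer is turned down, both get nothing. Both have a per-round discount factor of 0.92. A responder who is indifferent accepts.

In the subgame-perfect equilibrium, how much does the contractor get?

185.28

Solve by backward induction from round 3.
Round 3 (the contractor proposes): the client will accept anything ≥ 0, so the contractor offers 0 and keeps 200.
Round 2 (the client proposes): the contractor can get 200 next round, worth 0.92 × 200 = 184 now, so the client offers 184, keeping 16.
Round 1 (the contractor proposes): the client can get 16 next round, worth 0.92 × 16 = 14.72 now, so the contractor offers 14.72, keeping 185.28.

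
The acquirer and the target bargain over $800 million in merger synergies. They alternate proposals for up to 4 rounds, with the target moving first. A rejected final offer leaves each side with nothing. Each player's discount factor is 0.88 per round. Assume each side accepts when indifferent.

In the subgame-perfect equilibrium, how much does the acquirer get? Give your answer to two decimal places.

Round 4 (the acquirer proposes): the target will accept anything ≥ 0, so the acquirer offers 0 and keeps 800.
Round 3 (the target proposes): the acquirer can get 800 next round, worth 0.88 × 800 = 704 now; the target offers that and keeps 96.
Round 2 (the acquirer proposes): the target can get 96 next round, worth 0.88 × 96 = 84.48 now. The acquirer offers 84.48 and keeps 800 − 84.48 = 715.52.
Round 1 (the target proposes): the acquirer can get 715.52 next round, worth 0.88 × 715.52 = 629.6576 now; the target offers that and keeps 170.3424.

629.66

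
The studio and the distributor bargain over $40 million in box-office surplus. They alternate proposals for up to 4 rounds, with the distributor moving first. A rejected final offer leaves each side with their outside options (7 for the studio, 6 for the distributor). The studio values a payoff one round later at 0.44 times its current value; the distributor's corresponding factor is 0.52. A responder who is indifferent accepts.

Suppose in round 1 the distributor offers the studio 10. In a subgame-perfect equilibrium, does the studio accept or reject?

Work out the studio's continuation value if the offer is rejected.
Round 4 (the studio proposes): the distributor gets 6 if talks fail, so the studio offers 6 and keeps 34.
Round 3 (the distributor proposes): the studio can get 34 next round, worth 0.44 × 34 = 14.96 now; the distributor offers that and keeps 25.04.
Round 2 (the studio proposes): the distributor can get 25.04 next round, worth 0.52 × 25.04 = 13.0208 now. The studio offers 13.0208 and keeps 40 − 13.0208 = 26.9792.
So by rejecting in round 1, the studio gets 26.9792 next round, worth 0.44 × 26.9792 = 11.870848 now.
Offer 10 < 11.870848, so the studio rejects.

Reject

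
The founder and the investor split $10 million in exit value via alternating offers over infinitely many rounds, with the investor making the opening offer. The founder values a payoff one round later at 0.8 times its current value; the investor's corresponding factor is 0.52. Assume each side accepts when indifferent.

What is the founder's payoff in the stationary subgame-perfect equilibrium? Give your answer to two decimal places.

6.58

When the investor proposes, the founder accepts any offer worth at least 0.8 times what the founder would get by proposing next round; and vice versa.
This gives x = 10 − 0.8y and y = 10 − 0.52x, where x and y are each side's share when it proposes.
Hence (1 − 0.8·0.52)x = 10(1 − 0.8), i.e. 0.584·x = 2.
x ≈ 3.4247; the founder's share is 10 − x ≈ 6.5753.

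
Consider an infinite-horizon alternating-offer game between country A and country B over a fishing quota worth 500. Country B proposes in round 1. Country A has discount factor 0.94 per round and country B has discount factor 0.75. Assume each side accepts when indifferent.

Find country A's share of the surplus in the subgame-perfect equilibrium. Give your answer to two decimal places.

When country B proposes, country A accepts any offer worth at least 0.94 times what country A would get by proposing next round; and vice versa.
This gives x = 500 − 0.94y and y = 500 − 0.75x, where x and y are each side's share when it proposes.
Hence (1 − 0.94·0.75)x = 500(1 − 0.94), i.e. 0.295·x = 30.
x ≈ 101.6949; country A's share is 500 − x ≈ 398.3051.

398.31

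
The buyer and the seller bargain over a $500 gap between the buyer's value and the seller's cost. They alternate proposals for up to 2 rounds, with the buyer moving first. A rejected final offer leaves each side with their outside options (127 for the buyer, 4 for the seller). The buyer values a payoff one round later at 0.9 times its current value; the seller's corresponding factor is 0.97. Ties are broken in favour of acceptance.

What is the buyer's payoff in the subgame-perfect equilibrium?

138.19

By backward induction:
Round 2 (the seller proposes): the buyer gets 127 if talks fail, so the seller offers 127 and keeps 373.
Round 1 (the buyer proposes): the seller can get 373 next round, worth 0.97 × 373 = 361.81 now. The buyer offers 361.81 and keeps 500 − 361.81 = 138.19.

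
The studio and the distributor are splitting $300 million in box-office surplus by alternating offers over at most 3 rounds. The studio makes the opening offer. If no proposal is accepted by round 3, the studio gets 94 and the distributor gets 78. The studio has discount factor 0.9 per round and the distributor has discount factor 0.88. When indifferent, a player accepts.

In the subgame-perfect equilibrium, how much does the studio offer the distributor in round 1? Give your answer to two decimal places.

Round 3 (the studio proposes): the distributor gets 78 if talks fail, so the studio offers 78 and keeps 222.
Round 2 (the distributor proposes): the studio can get 222 next round, worth 0.9 × 222 = 199.8 now, so the distributor offers 199.8, keeping 100.2.
Round 1 (the studio proposes): the distributor can get 100.2 next round, worth 0.88 × 100.2 = 88.176 now; the studio offers that and keeps 211.824.

88.18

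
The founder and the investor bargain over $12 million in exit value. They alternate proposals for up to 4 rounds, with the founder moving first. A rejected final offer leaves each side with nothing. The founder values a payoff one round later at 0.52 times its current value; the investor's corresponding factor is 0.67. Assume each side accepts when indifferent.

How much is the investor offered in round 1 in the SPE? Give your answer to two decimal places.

6.66

Round 4 (the investor proposes): the founder will accept anything ≥ 0, so the investor offers 0 and keeps 12.
Round 3 (the founder proposes): the investor can get 12 next round, worth 0.67 × 12 = 8.04 now. The founder offers 8.04 and keeps 12 − 8.04 = 3.96.
Round 2 (the investor proposes): the founder can get 3.96 next round, worth 0.52 × 3.96 = 2.0592 now. The investor offers 2.0592 and keeps 12 − 2.0592 = 9.9408.
Round 1 (the founder proposes): the investor can get 9.9408 next round, worth 0.67 × 9.9408 = 6.660336 now; the founder offers that and keeps 5.339664.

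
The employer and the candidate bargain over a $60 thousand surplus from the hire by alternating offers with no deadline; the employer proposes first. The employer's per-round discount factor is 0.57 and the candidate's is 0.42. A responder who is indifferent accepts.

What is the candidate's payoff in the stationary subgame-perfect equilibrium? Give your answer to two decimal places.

In a stationary SPE each proposer offers the other exactly their discounted continuation value.
If the employer keeps x when proposing and the candidate keeps y when proposing, then x = 60 − 0.42y and y = 60 − 0.57x.
Solving: x = 60(1 − 0.42) / (1 − 0.57·0.42) = 34.8 / 0.7606 ≈ 45.7534.
The candidate gets 60 − 45.7534 ≈ 14.2466.

14.25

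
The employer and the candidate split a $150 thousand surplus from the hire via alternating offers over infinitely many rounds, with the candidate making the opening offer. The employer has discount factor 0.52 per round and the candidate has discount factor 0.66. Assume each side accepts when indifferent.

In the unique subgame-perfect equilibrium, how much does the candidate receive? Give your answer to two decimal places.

Let x be the candidate's share when the candidate proposes and y be the employer's share when the employer proposes.
The employer accepts iff offered ≥ 0.52·y, so x = 150 − 0.52y. Symmetrically y = 150 − 0.66x.
Substituting: x = 150 − 0.52(150 − 0.66x), giving x(1 − 0.66·0.52) = 150(1 − 0.52).
So x = 150 × 0.48 / 0.6568 ≈ 109.6224, and the employer receives 150 − x ≈ 40.3776.

109.62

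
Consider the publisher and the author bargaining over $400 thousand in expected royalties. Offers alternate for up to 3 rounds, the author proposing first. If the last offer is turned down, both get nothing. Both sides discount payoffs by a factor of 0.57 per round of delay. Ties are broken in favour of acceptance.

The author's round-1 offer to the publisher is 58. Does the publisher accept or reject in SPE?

Reject

Round 3 (the author proposes): rejection yields 0 for the publisher; the author offers 0 and keeps 400.
Round 2 (the publisher proposes): the author can get 400 next round, worth 0.57 × 400 = 228 now, so the publisher offers 228, keeping 172.
So by rejecting in round 1, the publisher gets 172 next round, worth 0.57 × 172 = 98.04 now.
Offer 58 < 98.04, so the publisher rejects.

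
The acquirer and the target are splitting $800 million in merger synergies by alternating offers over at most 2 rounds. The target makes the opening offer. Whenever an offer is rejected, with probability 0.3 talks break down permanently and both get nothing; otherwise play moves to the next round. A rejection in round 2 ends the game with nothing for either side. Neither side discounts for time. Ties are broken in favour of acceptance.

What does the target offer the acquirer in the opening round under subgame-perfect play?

560

Round 2 (the acquirer proposes): the target will accept anything ≥ 0, so the acquirer offers 0 and keeps 800.
Round 1 (the target proposes): rejecting gives the acquirer an expected 0.7 × 800 = 560, so the target offers 560, keeping 240.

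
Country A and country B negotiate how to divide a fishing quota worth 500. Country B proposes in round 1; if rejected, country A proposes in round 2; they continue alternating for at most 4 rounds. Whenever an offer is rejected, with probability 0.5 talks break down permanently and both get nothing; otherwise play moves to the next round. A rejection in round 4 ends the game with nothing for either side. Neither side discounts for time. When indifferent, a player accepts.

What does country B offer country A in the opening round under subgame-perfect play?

187.5

Round 4 (country A proposes): rejection yields 0 for country B; country A offers 0 and keeps 500.
Round 3 (country B proposes): rejecting gives country A an expected 0.5 × 500 = 250. Country B offers 250 and keeps 500 − 250 = 250.
Round 2 (country A proposes): rejecting gives country B an expected 0.5 × 250 = 125; country A offers that and keeps 375.
Round 1 (country B proposes): rejecting gives country A an expected 0.5 × 375 = 187.5; country B offers that and keeps 312.5.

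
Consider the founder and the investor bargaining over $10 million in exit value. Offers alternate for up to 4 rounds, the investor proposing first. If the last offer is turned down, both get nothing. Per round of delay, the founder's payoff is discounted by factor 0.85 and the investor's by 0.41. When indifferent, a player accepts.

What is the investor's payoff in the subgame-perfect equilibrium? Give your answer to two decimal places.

By backward induction:
Round 4 (the founder proposes): the investor will accept anything ≥ 0, so the founder offers 0 and keeps 10.
Round 3 (the investor proposes): the founder can get 10 next round, worth 0.85 × 10 = 8.5 now; the investor offers that and keeps 1.5.
Round 2 (the founder proposes): the investor can get 1.5 next round, worth 0.41 × 1.5 = 0.615 now. The founder offers 0.615 and keeps 10 − 0.615 = 9.385.
Round 1 (the investor proposes): the founder can get 9.385 next round, worth 0.85 × 9.385 = 7.97725 now. The investor offers 7.97725 and keeps 10 − 7.97725 = 2.02275.

2.02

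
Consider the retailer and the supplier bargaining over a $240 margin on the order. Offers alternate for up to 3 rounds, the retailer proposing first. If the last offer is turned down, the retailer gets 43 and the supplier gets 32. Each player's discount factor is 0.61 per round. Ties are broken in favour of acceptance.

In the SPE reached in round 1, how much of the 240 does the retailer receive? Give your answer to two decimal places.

171.00

Round 3 (the retailer proposes): the supplier gets 32 if talks fail, so the retailer offers 32 and keeps 208.
Round 2 (the supplier proposes): the retailer can get 208 next round, worth 0.61 × 208 = 126.88 now; the supplier offers that and keeps 113.12.
Round 1 (the retailer proposes): the supplier can get 113.12 next round, worth 0.61 × 113.12 = 69.0032 now; the retailer offers that and keeps 170.9968.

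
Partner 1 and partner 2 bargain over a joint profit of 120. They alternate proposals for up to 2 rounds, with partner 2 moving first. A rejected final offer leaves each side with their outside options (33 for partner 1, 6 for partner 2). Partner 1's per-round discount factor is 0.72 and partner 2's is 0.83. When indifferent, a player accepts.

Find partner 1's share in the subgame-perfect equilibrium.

Round 2 (partner 1 proposes): partner 2 gets 6 if talks fail, so partner 1 offers 6 and keeps 114.
Round 1 (partner 2 proposes): partner 1 can get 114 next round, worth 0.72 × 114 = 82.08 now, so partner 2 offers 82.08, keeping 37.92.

82.08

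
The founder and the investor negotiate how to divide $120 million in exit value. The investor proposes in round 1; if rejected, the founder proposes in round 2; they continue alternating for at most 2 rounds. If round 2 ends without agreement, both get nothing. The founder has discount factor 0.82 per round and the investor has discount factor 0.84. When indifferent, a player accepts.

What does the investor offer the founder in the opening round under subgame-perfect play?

Round 2 (the founder proposes): the investor will accept anything ≥ 0, so the founder offers 0 and keeps 120.
Round 1 (the investor proposes): the founder can get 120 next round, worth 0.82 × 120 = 98.4 now, so the investor offers 98.4, keeping 21.6.

98.4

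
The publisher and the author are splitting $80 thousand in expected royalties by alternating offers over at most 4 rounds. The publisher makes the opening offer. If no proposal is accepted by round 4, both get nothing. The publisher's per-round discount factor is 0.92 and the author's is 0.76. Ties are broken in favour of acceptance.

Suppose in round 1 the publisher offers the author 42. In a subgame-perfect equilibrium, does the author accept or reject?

Round 4 (the author proposes): the publisher will accept anything ≥ 0, so the author offers 0 and keeps 80.
Round 3 (the publisher proposes): the author can get 80 next round, worth 0.76 × 80 = 60.8 now. The publisher offers 60.8 and keeps 80 − 60.8 = 19.2.
Round 2 (the author proposes): the publisher can get 19.2 next round, worth 0.92 × 19.2 = 17.664 now, so the author offers 17.664, keeping 62.336.
So by rejecting in round 1, the author gets 62.336 next round, worth 0.76 × 62.336 = 47.37536 now.
Offer 42 < 47.37536, so the author rejects.

Reject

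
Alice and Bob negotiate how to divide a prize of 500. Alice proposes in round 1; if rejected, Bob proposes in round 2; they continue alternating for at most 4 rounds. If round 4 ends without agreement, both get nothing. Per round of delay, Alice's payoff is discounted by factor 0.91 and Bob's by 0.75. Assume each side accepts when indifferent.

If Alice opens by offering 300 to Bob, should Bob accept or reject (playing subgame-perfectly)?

Round 4 (Bob proposes): Alice will accept anything ≥ 0, so Bob offers 0 and keeps 500.
Round 3 (Alice proposes): Bob can get 500 next round, worth 0.75 × 500 = 375 now, so Alice offers 375, keeping 125.
Round 2 (Bob proposes): Alice can get 125 next round, worth 0.91 × 125 = 113.75 now; Bob offers that and keeps 386.25.
So by rejecting in round 1, Bob gets 386.25 next round, worth 0.75 × 386.25 = 289.6875 now.
Offer 300 ≥ 289.6875, so Bob accepts.

Accept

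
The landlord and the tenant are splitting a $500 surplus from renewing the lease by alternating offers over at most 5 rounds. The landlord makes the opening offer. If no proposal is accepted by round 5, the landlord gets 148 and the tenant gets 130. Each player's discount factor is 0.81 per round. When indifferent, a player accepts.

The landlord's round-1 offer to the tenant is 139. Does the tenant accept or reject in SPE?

Round 5 (the landlord proposes): the tenant gets 130 if talks fail, so the landlord offers 130 and keeps 370.
Round 4 (the tenant proposes): the landlord can get 370 next round, worth 0.81 × 370 = 299.7 now, so the tenant offers 299.7, keeping 200.3.
Round 3 (the landlord proposes): the tenant can get 200.3 next round, worth 0.81 × 200.3 = 162.243 now; the landlord offers that and keeps 337.757.
Round 2 (the tenant proposes): the landlord can get 337.757 next round, worth 0.81 × 337.757 = 273.58317 now, so the tenant offers 273.58317, keeping 226.41683.
So by rejecting in round 1, the tenant gets 226.41683 next round, worth 0.81 × 226.41683 = 183.3976323 now.
Offer 139 < 183.3976323, so the tenant rejects.

Reject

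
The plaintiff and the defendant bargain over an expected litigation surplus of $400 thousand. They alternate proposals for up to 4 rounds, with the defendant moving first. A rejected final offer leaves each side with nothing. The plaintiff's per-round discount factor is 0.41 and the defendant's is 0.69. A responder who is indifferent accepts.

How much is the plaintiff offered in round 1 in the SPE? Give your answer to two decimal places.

97.24

Round 4 (the plaintiff proposes): rejection yields 0 for the defendant; the plaintiff offers 0 and keeps 400.
Round 3 (the defendant proposes): the plaintiff can get 400 next round, worth 0.41 × 400 = 164 now, so the defendant offers 164, keeping 236.
Round 2 (the plaintiff proposes): the defendant can get 236 next round, worth 0.69 × 236 = 162.84 now. The plaintiff offers 162.84 and keeps 400 − 162.84 = 237.16.
Round 1 (the defendant proposes): the plaintiff can get 237.16 next round, worth 0.41 × 237.16 = 97.2356 now. The defendant offers 97.2356 and keeps 400 − 97.2356 = 302.7644.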